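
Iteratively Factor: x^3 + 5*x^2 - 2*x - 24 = (x + 4)*(x^2 + x - 6) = (x - 2)*(x + 4)*(x + 3)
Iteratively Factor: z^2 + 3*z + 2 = (z + 2)*(z + 1)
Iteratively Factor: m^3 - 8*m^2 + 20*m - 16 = (m - 2)*(m^2 - 6*m + 8) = (m - 2)^2*(m - 4)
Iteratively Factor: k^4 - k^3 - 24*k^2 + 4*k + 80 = (k + 2)*(k^3 - 3*k^2 - 18*k + 40) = (k - 2)*(k + 2)*(k^2 - k - 20) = (k - 5)*(k - 2)*(k + 2)*(k + 4)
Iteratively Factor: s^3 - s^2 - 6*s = (s + 2)*(s^2 - 3*s) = s*(s + 2)*(s - 3)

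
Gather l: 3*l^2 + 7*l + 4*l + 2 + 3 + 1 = 3*l^2 + 11*l + 6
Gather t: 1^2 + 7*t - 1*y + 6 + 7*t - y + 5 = 14*t - 2*y + 12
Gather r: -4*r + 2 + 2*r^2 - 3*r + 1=2*r^2 - 7*r + 3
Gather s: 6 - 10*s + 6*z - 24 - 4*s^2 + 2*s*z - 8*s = -4*s^2 + s*(2*z - 18) + 6*z - 18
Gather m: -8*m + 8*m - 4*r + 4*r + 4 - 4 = 0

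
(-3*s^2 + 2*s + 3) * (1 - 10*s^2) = 30*s^4 - 20*s^3 - 33*s^2 + 2*s + 3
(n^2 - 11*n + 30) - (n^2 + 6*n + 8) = 22 - 17*n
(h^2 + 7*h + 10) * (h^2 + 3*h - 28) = h^4 + 10*h^3 + 3*h^2 - 166*h - 280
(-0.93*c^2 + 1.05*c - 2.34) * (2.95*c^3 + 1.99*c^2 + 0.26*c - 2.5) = -2.7435*c^5 + 1.2468*c^4 - 5.0553*c^3 - 2.0586*c^2 - 3.2334*c + 5.85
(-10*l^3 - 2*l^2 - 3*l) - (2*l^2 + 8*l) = -10*l^3 - 4*l^2 - 11*l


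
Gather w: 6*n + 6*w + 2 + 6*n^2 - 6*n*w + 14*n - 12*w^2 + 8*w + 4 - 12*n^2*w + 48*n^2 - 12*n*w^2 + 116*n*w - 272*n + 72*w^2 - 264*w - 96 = 54*n^2 - 252*n + w^2*(60 - 12*n) + w*(-12*n^2 + 110*n - 250) - 90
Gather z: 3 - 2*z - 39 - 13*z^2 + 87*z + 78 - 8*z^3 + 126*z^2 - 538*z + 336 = -8*z^3 + 113*z^2 - 453*z + 378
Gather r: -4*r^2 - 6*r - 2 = -4*r^2 - 6*r - 2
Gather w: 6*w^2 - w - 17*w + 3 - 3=6*w^2 - 18*w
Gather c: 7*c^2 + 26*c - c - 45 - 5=7*c^2 + 25*c - 50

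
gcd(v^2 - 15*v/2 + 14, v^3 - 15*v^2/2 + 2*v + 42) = v - 7/2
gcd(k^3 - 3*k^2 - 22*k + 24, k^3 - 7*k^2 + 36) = k - 6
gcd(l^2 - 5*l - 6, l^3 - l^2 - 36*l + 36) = l - 6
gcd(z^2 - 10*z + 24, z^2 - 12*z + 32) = z - 4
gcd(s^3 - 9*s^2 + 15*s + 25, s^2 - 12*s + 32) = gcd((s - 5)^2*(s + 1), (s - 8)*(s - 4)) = 1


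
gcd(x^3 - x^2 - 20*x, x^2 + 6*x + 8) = x + 4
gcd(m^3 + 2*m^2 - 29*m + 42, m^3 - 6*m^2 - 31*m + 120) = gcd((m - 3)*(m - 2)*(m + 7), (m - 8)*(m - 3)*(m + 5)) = m - 3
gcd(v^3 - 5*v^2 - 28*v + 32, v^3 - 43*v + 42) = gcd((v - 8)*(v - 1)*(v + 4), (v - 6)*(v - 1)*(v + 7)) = v - 1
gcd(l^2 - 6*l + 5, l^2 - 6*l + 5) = l^2 - 6*l + 5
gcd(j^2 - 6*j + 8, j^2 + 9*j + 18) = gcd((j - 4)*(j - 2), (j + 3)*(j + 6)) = 1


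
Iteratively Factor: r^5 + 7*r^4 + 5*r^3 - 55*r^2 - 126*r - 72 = (r + 2)*(r^4 + 5*r^3 - 5*r^2 - 45*r - 36) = (r + 2)*(r + 4)*(r^3 + r^2 - 9*r - 9) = (r + 1)*(r + 2)*(r + 4)*(r^2 - 9) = (r + 1)*(r + 2)*(r + 3)*(r + 4)*(r - 3)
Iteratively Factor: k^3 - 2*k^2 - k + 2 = (k - 1)*(k^2 - k - 2) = (k - 1)*(k + 1)*(k - 2)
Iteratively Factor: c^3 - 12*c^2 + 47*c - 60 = (c - 4)*(c^2 - 8*c + 15) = (c - 4)*(c - 3)*(c - 5)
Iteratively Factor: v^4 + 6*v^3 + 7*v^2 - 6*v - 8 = (v - 1)*(v^3 + 7*v^2 + 14*v + 8) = (v - 1)*(v + 1)*(v^2 + 6*v + 8) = (v - 1)*(v + 1)*(v + 2)*(v + 4)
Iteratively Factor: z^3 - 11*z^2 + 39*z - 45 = (z - 3)*(z^2 - 8*z + 15) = (z - 5)*(z - 3)*(z - 3)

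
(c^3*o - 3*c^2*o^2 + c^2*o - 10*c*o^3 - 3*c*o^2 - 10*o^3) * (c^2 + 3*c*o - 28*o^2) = c^5*o + c^4*o - 47*c^3*o^3 + 54*c^2*o^4 - 47*c^2*o^3 + 280*c*o^5 + 54*c*o^4 + 280*o^5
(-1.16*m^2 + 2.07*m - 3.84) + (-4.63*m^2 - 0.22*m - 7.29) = -5.79*m^2 + 1.85*m - 11.13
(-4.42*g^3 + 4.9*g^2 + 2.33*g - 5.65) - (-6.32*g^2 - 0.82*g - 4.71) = -4.42*g^3 + 11.22*g^2 + 3.15*g - 0.94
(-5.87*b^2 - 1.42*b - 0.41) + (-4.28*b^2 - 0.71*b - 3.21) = -10.15*b^2 - 2.13*b - 3.62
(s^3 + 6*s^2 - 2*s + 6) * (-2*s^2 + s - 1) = -2*s^5 - 11*s^4 + 9*s^3 - 20*s^2 + 8*s - 6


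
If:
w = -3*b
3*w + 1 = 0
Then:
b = 1/9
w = -1/3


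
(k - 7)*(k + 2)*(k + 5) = k^3 - 39*k - 70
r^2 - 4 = (r - 2)*(r + 2)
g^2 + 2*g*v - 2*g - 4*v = (g - 2)*(g + 2*v)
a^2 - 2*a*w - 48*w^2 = (a - 8*w)*(a + 6*w)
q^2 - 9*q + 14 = (q - 7)*(q - 2)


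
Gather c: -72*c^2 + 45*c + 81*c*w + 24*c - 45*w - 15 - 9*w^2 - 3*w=-72*c^2 + c*(81*w + 69) - 9*w^2 - 48*w - 15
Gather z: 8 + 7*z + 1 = 7*z + 9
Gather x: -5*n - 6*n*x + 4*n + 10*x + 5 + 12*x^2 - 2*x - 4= -n + 12*x^2 + x*(8 - 6*n) + 1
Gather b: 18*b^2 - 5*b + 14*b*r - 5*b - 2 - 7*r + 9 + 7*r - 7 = 18*b^2 + b*(14*r - 10)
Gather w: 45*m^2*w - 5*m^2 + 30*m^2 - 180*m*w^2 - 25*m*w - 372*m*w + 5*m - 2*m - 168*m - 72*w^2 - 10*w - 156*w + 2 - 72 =25*m^2 - 165*m + w^2*(-180*m - 72) + w*(45*m^2 - 397*m - 166) - 70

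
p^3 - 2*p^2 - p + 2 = (p - 2)*(p - 1)*(p + 1)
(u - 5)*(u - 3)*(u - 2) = u^3 - 10*u^2 + 31*u - 30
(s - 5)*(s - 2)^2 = s^3 - 9*s^2 + 24*s - 20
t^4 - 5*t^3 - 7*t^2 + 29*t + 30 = (t - 5)*(t - 3)*(t + 1)*(t + 2)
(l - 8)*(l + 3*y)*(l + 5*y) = l^3 + 8*l^2*y - 8*l^2 + 15*l*y^2 - 64*l*y - 120*y^2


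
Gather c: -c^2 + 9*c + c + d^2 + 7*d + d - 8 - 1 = -c^2 + 10*c + d^2 + 8*d - 9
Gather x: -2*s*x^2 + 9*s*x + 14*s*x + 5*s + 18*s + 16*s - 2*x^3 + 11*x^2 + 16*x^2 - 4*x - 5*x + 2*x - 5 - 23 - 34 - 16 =39*s - 2*x^3 + x^2*(27 - 2*s) + x*(23*s - 7) - 78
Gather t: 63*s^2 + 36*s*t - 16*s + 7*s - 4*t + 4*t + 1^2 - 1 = 63*s^2 + 36*s*t - 9*s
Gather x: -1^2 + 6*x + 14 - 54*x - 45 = -48*x - 32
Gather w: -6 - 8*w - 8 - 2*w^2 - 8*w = -2*w^2 - 16*w - 14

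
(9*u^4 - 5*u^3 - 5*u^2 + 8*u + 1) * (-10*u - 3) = -90*u^5 + 23*u^4 + 65*u^3 - 65*u^2 - 34*u - 3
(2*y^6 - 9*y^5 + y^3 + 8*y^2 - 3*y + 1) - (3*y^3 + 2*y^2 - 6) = 2*y^6 - 9*y^5 - 2*y^3 + 6*y^2 - 3*y + 7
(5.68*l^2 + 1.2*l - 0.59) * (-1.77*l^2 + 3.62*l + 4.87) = -10.0536*l^4 + 18.4376*l^3 + 33.0499*l^2 + 3.7082*l - 2.8733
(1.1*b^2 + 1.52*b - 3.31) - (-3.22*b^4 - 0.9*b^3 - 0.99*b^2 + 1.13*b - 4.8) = 3.22*b^4 + 0.9*b^3 + 2.09*b^2 + 0.39*b + 1.49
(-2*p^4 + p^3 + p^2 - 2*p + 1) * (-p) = 2*p^5 - p^4 - p^3 + 2*p^2 - p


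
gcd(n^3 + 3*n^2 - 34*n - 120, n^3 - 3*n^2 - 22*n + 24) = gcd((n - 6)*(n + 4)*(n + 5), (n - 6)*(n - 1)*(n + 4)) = n^2 - 2*n - 24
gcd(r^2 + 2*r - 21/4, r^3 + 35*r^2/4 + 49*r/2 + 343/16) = r + 7/2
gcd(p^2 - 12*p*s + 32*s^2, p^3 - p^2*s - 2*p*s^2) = 1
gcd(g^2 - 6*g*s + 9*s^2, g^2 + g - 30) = 1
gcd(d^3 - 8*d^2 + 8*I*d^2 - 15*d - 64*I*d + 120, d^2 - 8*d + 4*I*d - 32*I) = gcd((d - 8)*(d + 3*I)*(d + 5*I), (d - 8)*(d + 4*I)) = d - 8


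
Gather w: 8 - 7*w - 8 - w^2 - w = -w^2 - 8*w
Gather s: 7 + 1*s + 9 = s + 16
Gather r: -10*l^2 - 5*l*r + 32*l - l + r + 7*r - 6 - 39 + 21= -10*l^2 + 31*l + r*(8 - 5*l) - 24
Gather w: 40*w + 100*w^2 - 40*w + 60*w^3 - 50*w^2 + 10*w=60*w^3 + 50*w^2 + 10*w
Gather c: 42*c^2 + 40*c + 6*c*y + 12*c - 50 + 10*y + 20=42*c^2 + c*(6*y + 52) + 10*y - 30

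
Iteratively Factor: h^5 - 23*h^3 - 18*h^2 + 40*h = (h - 1)*(h^4 + h^3 - 22*h^2 - 40*h) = (h - 1)*(h + 4)*(h^3 - 3*h^2 - 10*h) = (h - 1)*(h + 2)*(h + 4)*(h^2 - 5*h) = (h - 5)*(h - 1)*(h + 2)*(h + 4)*(h)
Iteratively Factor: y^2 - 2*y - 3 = (y + 1)*(y - 3)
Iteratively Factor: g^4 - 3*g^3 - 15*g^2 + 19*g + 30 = (g - 5)*(g^3 + 2*g^2 - 5*g - 6) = (g - 5)*(g - 2)*(g^2 + 4*g + 3) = (g - 5)*(g - 2)*(g + 3)*(g + 1)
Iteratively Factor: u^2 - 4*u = (u)*(u - 4)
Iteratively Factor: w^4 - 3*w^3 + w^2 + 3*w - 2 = (w + 1)*(w^3 - 4*w^2 + 5*w - 2) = (w - 1)*(w + 1)*(w^2 - 3*w + 2) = (w - 1)^2*(w + 1)*(w - 2)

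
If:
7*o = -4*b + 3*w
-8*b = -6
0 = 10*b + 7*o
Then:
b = 3/4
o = -15/14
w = -3/2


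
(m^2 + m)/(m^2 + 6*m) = (m + 1)/(m + 6)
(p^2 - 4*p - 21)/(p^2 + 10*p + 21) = (p - 7)/(p + 7)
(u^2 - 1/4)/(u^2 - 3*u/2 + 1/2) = (u + 1/2)/(u - 1)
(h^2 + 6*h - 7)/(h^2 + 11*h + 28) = (h - 1)/(h + 4)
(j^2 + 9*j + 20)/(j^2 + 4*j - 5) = (j + 4)/(j - 1)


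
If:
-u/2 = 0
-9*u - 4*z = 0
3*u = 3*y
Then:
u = 0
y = 0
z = 0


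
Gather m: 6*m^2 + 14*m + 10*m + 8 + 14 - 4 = 6*m^2 + 24*m + 18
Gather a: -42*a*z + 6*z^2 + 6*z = -42*a*z + 6*z^2 + 6*z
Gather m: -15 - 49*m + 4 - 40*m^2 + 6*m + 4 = -40*m^2 - 43*m - 7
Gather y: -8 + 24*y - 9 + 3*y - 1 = 27*y - 18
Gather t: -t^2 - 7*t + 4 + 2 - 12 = -t^2 - 7*t - 6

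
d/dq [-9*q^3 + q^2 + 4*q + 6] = -27*q^2 + 2*q + 4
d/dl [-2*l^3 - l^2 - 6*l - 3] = -6*l^2 - 2*l - 6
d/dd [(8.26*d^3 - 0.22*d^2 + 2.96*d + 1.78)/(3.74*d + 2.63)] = (61.7848*d^3 + 64.3486*d^2 - 1.1572*d + 1.1276)/(13.9876*d^2 + 19.6724*d + 6.9169)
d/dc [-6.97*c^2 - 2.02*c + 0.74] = -13.94*c - 2.02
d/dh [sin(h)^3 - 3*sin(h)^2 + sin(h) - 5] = (3*sin(h)^2 - 6*sin(h) + 1)*cos(h)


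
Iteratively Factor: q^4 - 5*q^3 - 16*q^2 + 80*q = (q - 5)*(q^3 - 16*q) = (q - 5)*(q - 4)*(q^2 + 4*q) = q*(q - 5)*(q - 4)*(q + 4)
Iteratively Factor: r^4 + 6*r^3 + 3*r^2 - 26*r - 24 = (r + 4)*(r^3 + 2*r^2 - 5*r - 6) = (r - 2)*(r + 4)*(r^2 + 4*r + 3) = (r - 2)*(r + 1)*(r + 4)*(r + 3)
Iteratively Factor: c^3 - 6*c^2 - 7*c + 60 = (c - 5)*(c^2 - c - 12) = (c - 5)*(c - 4)*(c + 3)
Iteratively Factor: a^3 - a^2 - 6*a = (a - 3)*(a^2 + 2*a) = a*(a - 3)*(a + 2)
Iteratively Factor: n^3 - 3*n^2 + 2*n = (n - 1)*(n^2 - 2*n) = (n - 2)*(n - 1)*(n)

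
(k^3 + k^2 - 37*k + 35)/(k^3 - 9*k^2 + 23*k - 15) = (k + 7)/(k - 3)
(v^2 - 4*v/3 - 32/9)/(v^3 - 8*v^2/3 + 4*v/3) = (9*v^2 - 12*v - 32)/(3*v*(3*v^2 - 8*v + 4))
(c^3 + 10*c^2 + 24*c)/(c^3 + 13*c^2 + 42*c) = (c + 4)/(c + 7)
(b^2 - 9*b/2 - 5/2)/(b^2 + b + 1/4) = 2*(b - 5)/(2*b + 1)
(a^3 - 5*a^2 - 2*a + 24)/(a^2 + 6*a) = (a^3 - 5*a^2 - 2*a + 24)/(a*(a + 6))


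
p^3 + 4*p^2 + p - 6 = (p - 1)*(p + 2)*(p + 3)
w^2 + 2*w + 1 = (w + 1)^2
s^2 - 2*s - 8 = (s - 4)*(s + 2)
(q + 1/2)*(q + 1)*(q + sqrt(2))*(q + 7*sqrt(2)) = q^4 + 3*q^3/2 + 8*sqrt(2)*q^3 + 29*q^2/2 + 12*sqrt(2)*q^2 + 4*sqrt(2)*q + 21*q + 7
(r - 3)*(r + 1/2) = r^2 - 5*r/2 - 3/2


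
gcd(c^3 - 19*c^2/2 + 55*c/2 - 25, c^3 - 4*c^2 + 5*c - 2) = c - 2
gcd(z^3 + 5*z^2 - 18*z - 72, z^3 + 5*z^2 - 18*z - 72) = z^3 + 5*z^2 - 18*z - 72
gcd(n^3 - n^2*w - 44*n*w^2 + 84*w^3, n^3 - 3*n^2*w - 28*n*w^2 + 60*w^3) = n^2 - 8*n*w + 12*w^2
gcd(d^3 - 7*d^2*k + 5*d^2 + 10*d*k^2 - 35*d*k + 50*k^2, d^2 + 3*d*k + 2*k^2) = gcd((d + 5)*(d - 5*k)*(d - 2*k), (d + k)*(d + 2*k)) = 1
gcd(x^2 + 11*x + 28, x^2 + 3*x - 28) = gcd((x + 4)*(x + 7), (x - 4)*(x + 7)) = x + 7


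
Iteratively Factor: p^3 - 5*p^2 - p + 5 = (p - 5)*(p^2 - 1) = (p - 5)*(p + 1)*(p - 1)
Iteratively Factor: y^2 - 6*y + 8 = (y - 4)*(y - 2)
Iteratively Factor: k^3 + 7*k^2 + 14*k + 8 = (k + 2)*(k^2 + 5*k + 4) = (k + 1)*(k + 2)*(k + 4)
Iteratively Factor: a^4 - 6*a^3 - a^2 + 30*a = (a - 3)*(a^3 - 3*a^2 - 10*a) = a*(a - 3)*(a^2 - 3*a - 10) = a*(a - 3)*(a + 2)*(a - 5)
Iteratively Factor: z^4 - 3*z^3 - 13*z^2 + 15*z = (z - 5)*(z^3 + 2*z^2 - 3*z) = (z - 5)*(z - 1)*(z^2 + 3*z) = z*(z - 5)*(z - 1)*(z + 3)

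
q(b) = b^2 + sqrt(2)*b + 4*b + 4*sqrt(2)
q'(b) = 2*b + sqrt(2) + 4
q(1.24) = 13.91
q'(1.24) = 7.89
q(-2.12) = -1.33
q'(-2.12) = 1.17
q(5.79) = 70.53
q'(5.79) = 16.99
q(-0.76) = 2.12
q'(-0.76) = 3.89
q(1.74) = 18.11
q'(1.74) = 8.89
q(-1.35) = 0.17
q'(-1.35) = 2.71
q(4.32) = 47.71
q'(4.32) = 14.05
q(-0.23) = 4.46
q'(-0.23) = 4.95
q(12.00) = 214.63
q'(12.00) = 29.41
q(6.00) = 74.14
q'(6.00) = 17.41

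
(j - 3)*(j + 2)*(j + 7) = j^3 + 6*j^2 - 13*j - 42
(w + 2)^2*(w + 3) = w^3 + 7*w^2 + 16*w + 12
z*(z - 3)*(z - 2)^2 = z^4 - 7*z^3 + 16*z^2 - 12*z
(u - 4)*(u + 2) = u^2 - 2*u - 8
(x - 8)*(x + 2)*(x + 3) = x^3 - 3*x^2 - 34*x - 48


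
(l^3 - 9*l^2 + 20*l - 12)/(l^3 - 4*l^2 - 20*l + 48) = (l - 1)/(l + 4)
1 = 1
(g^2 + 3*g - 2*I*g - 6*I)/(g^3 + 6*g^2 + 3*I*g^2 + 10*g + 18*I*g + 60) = (g + 3)/(g^2 + g*(6 + 5*I) + 30*I)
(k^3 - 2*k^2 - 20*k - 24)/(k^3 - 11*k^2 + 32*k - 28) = (k^3 - 2*k^2 - 20*k - 24)/(k^3 - 11*k^2 + 32*k - 28)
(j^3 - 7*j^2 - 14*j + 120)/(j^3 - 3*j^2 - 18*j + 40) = (j - 6)/(j - 2)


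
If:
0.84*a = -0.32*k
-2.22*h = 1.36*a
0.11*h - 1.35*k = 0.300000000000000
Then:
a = 0.09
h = -0.05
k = -0.23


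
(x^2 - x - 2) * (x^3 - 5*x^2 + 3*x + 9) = x^5 - 6*x^4 + 6*x^3 + 16*x^2 - 15*x - 18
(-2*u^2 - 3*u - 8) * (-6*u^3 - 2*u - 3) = 12*u^5 + 18*u^4 + 52*u^3 + 12*u^2 + 25*u + 24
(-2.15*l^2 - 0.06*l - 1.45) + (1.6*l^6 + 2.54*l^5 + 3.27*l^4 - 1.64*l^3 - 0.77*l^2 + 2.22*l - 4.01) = 1.6*l^6 + 2.54*l^5 + 3.27*l^4 - 1.64*l^3 - 2.92*l^2 + 2.16*l - 5.46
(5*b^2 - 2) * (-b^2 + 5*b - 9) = -5*b^4 + 25*b^3 - 43*b^2 - 10*b + 18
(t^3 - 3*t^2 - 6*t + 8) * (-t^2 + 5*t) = -t^5 + 8*t^4 - 9*t^3 - 38*t^2 + 40*t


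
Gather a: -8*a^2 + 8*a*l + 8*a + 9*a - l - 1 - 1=-8*a^2 + a*(8*l + 17) - l - 2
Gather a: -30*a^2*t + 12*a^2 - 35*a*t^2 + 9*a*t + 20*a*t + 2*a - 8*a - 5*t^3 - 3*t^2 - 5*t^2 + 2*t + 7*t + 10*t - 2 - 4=a^2*(12 - 30*t) + a*(-35*t^2 + 29*t - 6) - 5*t^3 - 8*t^2 + 19*t - 6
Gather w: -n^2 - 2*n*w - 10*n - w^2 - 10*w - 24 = -n^2 - 10*n - w^2 + w*(-2*n - 10) - 24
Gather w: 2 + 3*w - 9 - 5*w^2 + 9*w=-5*w^2 + 12*w - 7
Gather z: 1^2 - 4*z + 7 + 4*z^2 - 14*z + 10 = 4*z^2 - 18*z + 18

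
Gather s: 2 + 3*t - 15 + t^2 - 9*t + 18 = t^2 - 6*t + 5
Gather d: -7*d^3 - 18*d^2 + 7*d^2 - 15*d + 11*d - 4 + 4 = -7*d^3 - 11*d^2 - 4*d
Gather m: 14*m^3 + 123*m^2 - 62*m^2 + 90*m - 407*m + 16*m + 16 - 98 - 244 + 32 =14*m^3 + 61*m^2 - 301*m - 294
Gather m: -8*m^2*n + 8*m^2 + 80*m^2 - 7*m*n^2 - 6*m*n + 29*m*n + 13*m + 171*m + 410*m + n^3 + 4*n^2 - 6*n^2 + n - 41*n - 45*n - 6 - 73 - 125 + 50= m^2*(88 - 8*n) + m*(-7*n^2 + 23*n + 594) + n^3 - 2*n^2 - 85*n - 154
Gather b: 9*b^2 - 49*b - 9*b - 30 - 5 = 9*b^2 - 58*b - 35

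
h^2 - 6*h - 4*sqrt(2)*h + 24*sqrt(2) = (h - 6)*(h - 4*sqrt(2))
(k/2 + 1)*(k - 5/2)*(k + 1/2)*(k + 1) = k^4/2 + k^3/2 - 21*k^2/8 - 31*k/8 - 5/4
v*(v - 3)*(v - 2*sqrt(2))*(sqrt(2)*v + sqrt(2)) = sqrt(2)*v^4 - 4*v^3 - 2*sqrt(2)*v^3 - 3*sqrt(2)*v^2 + 8*v^2 + 12*v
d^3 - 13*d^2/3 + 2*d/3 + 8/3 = (d - 4)*(d - 1)*(d + 2/3)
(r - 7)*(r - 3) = r^2 - 10*r + 21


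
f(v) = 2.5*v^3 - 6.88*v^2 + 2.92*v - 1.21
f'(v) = 7.5*v^2 - 13.76*v + 2.92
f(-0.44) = -4.04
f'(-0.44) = 10.43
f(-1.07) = -15.27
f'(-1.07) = 26.23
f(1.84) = -3.56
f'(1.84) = 2.99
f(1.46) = -3.83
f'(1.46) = -1.18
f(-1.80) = -43.34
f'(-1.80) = 51.99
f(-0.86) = -10.40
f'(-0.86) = 20.30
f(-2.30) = -74.74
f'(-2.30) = 74.24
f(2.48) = 1.85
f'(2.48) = 14.92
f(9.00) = 1290.29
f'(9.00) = 486.58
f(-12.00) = -5346.97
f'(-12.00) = 1248.04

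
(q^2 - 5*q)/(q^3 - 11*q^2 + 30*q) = 1/(q - 6)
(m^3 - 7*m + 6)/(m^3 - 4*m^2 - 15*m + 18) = (m - 2)/(m - 6)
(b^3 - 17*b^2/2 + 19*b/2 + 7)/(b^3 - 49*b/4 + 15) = 2*(2*b^3 - 17*b^2 + 19*b + 14)/(4*b^3 - 49*b + 60)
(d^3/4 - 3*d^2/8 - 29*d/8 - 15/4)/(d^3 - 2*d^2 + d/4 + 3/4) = (2*d^3 - 3*d^2 - 29*d - 30)/(2*(4*d^3 - 8*d^2 + d + 3))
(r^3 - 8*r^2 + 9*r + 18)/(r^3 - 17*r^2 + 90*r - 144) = (r + 1)/(r - 8)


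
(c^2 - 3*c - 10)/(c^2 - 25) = (c + 2)/(c + 5)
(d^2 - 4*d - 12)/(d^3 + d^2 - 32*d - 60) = 1/(d + 5)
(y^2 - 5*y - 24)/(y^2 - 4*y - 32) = (y + 3)/(y + 4)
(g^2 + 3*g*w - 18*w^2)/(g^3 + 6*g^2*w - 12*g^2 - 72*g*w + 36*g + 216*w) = (g - 3*w)/(g^2 - 12*g + 36)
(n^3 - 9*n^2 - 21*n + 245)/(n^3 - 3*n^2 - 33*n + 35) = (n - 7)/(n - 1)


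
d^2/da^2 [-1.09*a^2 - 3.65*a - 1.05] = -2.18000000000000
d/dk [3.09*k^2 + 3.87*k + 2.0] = 6.18*k + 3.87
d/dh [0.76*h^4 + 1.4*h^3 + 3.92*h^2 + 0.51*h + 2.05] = 3.04*h^3 + 4.2*h^2 + 7.84*h + 0.51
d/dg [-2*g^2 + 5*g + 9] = 5 - 4*g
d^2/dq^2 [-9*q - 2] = 0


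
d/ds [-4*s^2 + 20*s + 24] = 20 - 8*s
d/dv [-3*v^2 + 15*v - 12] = 15 - 6*v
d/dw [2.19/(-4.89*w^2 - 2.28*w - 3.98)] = (21.4182*w + 4.9932)/(4.89*w^2 + 2.28*w + 3.98)^2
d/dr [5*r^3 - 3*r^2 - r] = 15*r^2 - 6*r - 1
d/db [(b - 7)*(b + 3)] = 2*b - 4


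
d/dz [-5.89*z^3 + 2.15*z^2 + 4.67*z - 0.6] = -17.67*z^2 + 4.3*z + 4.67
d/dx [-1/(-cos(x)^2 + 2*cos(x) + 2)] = 2*(cos(x) - 1)*sin(x)/(sin(x)^2 + 2*cos(x) + 1)^2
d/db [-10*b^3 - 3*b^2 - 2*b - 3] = -30*b^2 - 6*b - 2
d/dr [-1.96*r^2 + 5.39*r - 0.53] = 5.39 - 3.92*r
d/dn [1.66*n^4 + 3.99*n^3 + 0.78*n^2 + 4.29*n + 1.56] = 6.64*n^3 + 11.97*n^2 + 1.56*n + 4.29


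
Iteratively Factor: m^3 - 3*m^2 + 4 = (m - 2)*(m^2 - m - 2) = (m - 2)^2*(m + 1)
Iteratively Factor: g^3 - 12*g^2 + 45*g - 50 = (g - 5)*(g^2 - 7*g + 10) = (g - 5)*(g - 2)*(g - 5)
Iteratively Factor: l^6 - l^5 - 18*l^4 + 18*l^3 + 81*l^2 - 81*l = (l)*(l^5 - l^4 - 18*l^3 + 18*l^2 + 81*l - 81) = l*(l - 3)*(l^4 + 2*l^3 - 12*l^2 - 18*l + 27) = l*(l - 3)*(l + 3)*(l^3 - l^2 - 9*l + 9) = l*(l - 3)^2*(l + 3)*(l^2 + 2*l - 3) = l*(l - 3)^2*(l + 3)^2*(l - 1)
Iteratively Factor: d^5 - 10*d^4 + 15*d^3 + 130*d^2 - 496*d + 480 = (d - 5)*(d^4 - 5*d^3 - 10*d^2 + 80*d - 96) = (d - 5)*(d - 3)*(d^3 - 2*d^2 - 16*d + 32) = (d - 5)*(d - 4)*(d - 3)*(d^2 + 2*d - 8) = (d - 5)*(d - 4)*(d - 3)*(d + 4)*(d - 2)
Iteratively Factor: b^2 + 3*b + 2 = (b + 2)*(b + 1)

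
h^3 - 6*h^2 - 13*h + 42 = (h - 7)*(h - 2)*(h + 3)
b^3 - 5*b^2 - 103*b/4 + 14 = (b - 8)*(b - 1/2)*(b + 7/2)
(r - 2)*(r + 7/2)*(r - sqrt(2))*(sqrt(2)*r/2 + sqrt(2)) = sqrt(2)*r^4/2 - r^3 + 7*sqrt(2)*r^3/4 - 7*r^2/2 - 2*sqrt(2)*r^2 - 7*sqrt(2)*r + 4*r + 14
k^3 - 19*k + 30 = (k - 3)*(k - 2)*(k + 5)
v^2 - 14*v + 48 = (v - 8)*(v - 6)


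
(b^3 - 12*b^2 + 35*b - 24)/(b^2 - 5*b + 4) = (b^2 - 11*b + 24)/(b - 4)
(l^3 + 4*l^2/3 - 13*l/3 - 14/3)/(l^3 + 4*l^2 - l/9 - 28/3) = 3*(l^2 - l - 2)/(3*l^2 + 5*l - 12)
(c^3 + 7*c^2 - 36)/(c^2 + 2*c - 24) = (c^2 + c - 6)/(c - 4)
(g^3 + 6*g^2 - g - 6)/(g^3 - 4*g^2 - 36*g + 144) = (g^2 - 1)/(g^2 - 10*g + 24)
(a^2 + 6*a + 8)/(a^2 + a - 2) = (a + 4)/(a - 1)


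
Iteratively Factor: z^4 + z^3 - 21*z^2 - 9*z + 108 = (z + 4)*(z^3 - 3*z^2 - 9*z + 27) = (z - 3)*(z + 4)*(z^2 - 9) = (z - 3)^2*(z + 4)*(z + 3)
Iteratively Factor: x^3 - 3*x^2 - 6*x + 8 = (x + 2)*(x^2 - 5*x + 4) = (x - 1)*(x + 2)*(x - 4)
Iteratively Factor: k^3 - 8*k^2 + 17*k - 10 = (k - 2)*(k^2 - 6*k + 5) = (k - 5)*(k - 2)*(k - 1)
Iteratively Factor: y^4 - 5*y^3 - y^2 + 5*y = (y)*(y^3 - 5*y^2 - y + 5) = y*(y - 5)*(y^2 - 1) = y*(y - 5)*(y + 1)*(y - 1)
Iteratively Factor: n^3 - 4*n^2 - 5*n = (n)*(n^2 - 4*n - 5) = n*(n - 5)*(n + 1)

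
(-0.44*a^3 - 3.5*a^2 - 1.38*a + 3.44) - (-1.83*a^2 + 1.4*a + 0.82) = -0.44*a^3 - 1.67*a^2 - 2.78*a + 2.62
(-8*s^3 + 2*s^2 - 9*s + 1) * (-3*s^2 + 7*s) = 24*s^5 - 62*s^4 + 41*s^3 - 66*s^2 + 7*s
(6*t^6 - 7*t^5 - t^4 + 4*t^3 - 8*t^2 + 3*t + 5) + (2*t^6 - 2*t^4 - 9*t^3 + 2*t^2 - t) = 8*t^6 - 7*t^5 - 3*t^4 - 5*t^3 - 6*t^2 + 2*t + 5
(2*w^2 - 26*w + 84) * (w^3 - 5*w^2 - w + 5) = 2*w^5 - 36*w^4 + 212*w^3 - 384*w^2 - 214*w + 420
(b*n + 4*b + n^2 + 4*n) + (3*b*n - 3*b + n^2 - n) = 4*b*n + b + 2*n^2 + 3*n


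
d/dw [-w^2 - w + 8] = -2*w - 1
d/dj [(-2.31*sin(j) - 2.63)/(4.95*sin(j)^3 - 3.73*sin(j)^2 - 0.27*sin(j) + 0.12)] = (22.869*sin(j)^3 + 30.4392*sin(j)^2 - 19.6198*sin(j) - 0.9873)*cos(j)/(24.5025*sin(j)^6 - 36.927*sin(j)^5 + 11.2399*sin(j)^4 + 3.2022*sin(j)^3 - 0.8223*sin(j)^2 - 0.0648*sin(j) + 0.0144)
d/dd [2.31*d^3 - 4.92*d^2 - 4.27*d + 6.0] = 6.93*d^2 - 9.84*d - 4.27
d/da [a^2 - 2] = 2*a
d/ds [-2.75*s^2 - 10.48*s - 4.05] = -5.5*s - 10.48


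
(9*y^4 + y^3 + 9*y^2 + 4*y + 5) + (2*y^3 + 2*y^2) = 9*y^4 + 3*y^3 + 11*y^2 + 4*y + 5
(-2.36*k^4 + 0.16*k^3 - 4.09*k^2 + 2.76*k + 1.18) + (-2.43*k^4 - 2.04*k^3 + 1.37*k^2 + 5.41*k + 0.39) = -4.79*k^4 - 1.88*k^3 - 2.72*k^2 + 8.17*k + 1.57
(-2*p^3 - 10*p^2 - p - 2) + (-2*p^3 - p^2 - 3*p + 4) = -4*p^3 - 11*p^2 - 4*p + 2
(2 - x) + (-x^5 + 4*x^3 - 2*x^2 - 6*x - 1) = -x^5 + 4*x^3 - 2*x^2 - 7*x + 1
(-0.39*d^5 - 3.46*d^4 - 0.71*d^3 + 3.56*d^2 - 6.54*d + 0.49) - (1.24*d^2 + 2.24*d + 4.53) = -0.39*d^5 - 3.46*d^4 - 0.71*d^3 + 2.32*d^2 - 8.78*d - 4.04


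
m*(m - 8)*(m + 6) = m^3 - 2*m^2 - 48*m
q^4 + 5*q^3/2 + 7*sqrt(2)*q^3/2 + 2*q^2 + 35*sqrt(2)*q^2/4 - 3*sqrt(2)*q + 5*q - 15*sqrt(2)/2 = (q + 5/2)*(q - sqrt(2)/2)*(q + sqrt(2))*(q + 3*sqrt(2))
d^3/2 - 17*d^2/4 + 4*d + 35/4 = (d/2 + 1/2)*(d - 7)*(d - 5/2)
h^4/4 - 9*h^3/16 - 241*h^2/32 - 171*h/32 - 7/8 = (h/4 + 1)*(h - 7)*(h + 1/4)*(h + 1/2)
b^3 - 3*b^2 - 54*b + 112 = (b - 8)*(b - 2)*(b + 7)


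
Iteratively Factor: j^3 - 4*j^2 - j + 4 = (j + 1)*(j^2 - 5*j + 4) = (j - 4)*(j + 1)*(j - 1)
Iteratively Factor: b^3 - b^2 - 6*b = (b + 2)*(b^2 - 3*b) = (b - 3)*(b + 2)*(b)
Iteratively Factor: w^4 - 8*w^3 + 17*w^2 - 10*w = (w - 5)*(w^3 - 3*w^2 + 2*w) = w*(w - 5)*(w^2 - 3*w + 2) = w*(w - 5)*(w - 1)*(w - 2)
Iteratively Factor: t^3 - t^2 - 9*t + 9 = (t - 1)*(t^2 - 9) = (t - 3)*(t - 1)*(t + 3)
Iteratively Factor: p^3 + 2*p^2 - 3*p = (p + 3)*(p^2 - p) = (p - 1)*(p + 3)*(p)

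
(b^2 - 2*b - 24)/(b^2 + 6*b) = (b^2 - 2*b - 24)/(b*(b + 6))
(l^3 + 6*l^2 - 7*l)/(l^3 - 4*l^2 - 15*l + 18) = l*(l + 7)/(l^2 - 3*l - 18)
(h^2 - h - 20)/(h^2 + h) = (h^2 - h - 20)/(h*(h + 1))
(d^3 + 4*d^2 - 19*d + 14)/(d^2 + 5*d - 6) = (d^2 + 5*d - 14)/(d + 6)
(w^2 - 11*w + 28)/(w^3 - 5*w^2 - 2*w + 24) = (w - 7)/(w^2 - w - 6)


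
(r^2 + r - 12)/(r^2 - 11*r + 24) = (r + 4)/(r - 8)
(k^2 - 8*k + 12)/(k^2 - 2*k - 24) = (k - 2)/(k + 4)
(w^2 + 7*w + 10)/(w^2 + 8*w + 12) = (w + 5)/(w + 6)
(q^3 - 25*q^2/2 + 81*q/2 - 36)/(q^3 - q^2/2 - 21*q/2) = (-2*q^3 + 25*q^2 - 81*q + 72)/(q*(-2*q^2 + q + 21))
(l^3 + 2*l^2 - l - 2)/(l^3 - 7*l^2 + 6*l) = (l^2 + 3*l + 2)/(l*(l - 6))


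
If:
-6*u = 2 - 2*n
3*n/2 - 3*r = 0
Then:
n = 3*u + 1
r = 3*u/2 + 1/2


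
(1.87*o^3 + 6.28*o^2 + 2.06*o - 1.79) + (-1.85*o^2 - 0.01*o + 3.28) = 1.87*o^3 + 4.43*o^2 + 2.05*o + 1.49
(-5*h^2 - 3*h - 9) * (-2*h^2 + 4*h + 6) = 10*h^4 - 14*h^3 - 24*h^2 - 54*h - 54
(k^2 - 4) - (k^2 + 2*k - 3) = -2*k - 1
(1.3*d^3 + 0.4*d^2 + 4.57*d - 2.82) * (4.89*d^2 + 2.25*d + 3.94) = 6.357*d^5 + 4.881*d^4 + 28.3693*d^3 - 1.9313*d^2 + 11.6608*d - 11.1108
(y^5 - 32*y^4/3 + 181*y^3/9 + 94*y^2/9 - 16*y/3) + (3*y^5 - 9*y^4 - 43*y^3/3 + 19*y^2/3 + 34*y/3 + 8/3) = 4*y^5 - 59*y^4/3 + 52*y^3/9 + 151*y^2/9 + 6*y + 8/3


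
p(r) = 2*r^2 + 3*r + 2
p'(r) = 4*r + 3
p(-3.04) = 11.36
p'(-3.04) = -9.16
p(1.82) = 14.08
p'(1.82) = 10.28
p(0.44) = 3.71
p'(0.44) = 4.76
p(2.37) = 20.34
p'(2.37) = 12.48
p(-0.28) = 1.32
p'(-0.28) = 1.88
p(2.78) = 25.80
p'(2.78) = 14.12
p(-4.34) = 26.65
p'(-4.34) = -14.36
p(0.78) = 5.56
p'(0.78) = 6.12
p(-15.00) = 407.00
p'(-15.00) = -57.00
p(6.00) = 92.00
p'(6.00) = 27.00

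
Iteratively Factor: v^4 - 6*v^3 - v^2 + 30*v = (v + 2)*(v^3 - 8*v^2 + 15*v) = (v - 5)*(v + 2)*(v^2 - 3*v) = (v - 5)*(v - 3)*(v + 2)*(v)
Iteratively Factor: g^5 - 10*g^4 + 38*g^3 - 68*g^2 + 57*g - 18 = (g - 1)*(g^4 - 9*g^3 + 29*g^2 - 39*g + 18) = (g - 3)*(g - 1)*(g^3 - 6*g^2 + 11*g - 6) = (g - 3)*(g - 2)*(g - 1)*(g^2 - 4*g + 3) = (g - 3)^2*(g - 2)*(g - 1)*(g - 1)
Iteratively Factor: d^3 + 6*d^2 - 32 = (d + 4)*(d^2 + 2*d - 8) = (d + 4)^2*(d - 2)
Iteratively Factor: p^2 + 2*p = (p)*(p + 2)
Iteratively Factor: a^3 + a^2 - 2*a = (a)*(a^2 + a - 2) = a*(a + 2)*(a - 1)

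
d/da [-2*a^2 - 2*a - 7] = -4*a - 2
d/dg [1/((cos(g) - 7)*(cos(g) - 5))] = 2*(cos(g) - 6)*sin(g)/((cos(g) - 7)^2*(cos(g) - 5)^2)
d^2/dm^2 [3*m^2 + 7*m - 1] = 6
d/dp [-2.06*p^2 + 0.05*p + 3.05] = 0.05 - 4.12*p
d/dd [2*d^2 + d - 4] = 4*d + 1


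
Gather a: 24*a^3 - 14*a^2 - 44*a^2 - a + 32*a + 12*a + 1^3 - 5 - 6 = 24*a^3 - 58*a^2 + 43*a - 10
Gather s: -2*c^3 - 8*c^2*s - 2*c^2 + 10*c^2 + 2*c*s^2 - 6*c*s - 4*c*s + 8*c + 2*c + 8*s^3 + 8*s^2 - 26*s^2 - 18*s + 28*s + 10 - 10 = -2*c^3 + 8*c^2 + 10*c + 8*s^3 + s^2*(2*c - 18) + s*(-8*c^2 - 10*c + 10)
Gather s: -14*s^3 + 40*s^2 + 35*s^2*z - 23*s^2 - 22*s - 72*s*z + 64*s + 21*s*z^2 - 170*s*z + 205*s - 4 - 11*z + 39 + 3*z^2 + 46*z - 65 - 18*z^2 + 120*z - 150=-14*s^3 + s^2*(35*z + 17) + s*(21*z^2 - 242*z + 247) - 15*z^2 + 155*z - 180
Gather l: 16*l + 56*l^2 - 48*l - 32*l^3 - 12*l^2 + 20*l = -32*l^3 + 44*l^2 - 12*l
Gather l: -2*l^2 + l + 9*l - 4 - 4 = -2*l^2 + 10*l - 8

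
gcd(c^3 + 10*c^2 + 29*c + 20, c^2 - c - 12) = 1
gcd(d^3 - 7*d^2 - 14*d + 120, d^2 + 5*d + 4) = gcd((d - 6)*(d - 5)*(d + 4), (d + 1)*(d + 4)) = d + 4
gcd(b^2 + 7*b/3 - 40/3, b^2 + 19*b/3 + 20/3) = b + 5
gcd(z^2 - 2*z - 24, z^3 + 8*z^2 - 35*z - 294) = z - 6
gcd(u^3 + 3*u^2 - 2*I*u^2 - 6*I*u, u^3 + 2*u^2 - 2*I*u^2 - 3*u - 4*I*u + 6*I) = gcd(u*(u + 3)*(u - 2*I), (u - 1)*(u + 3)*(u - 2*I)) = u^2 + u*(3 - 2*I) - 6*I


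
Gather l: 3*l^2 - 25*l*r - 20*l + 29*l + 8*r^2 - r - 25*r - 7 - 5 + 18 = 3*l^2 + l*(9 - 25*r) + 8*r^2 - 26*r + 6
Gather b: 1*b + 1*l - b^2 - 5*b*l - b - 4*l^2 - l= -b^2 - 5*b*l - 4*l^2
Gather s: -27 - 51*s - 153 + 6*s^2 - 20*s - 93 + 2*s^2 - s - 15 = 8*s^2 - 72*s - 288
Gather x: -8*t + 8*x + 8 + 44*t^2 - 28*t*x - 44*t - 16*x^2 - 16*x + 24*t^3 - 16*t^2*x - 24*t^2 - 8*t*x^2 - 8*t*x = 24*t^3 + 20*t^2 - 52*t + x^2*(-8*t - 16) + x*(-16*t^2 - 36*t - 8) + 8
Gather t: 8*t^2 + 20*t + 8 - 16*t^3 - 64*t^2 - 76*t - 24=-16*t^3 - 56*t^2 - 56*t - 16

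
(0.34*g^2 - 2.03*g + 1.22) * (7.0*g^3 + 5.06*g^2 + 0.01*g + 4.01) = 2.38*g^5 - 12.4896*g^4 - 1.7284*g^3 + 7.5163*g^2 - 8.1281*g + 4.8922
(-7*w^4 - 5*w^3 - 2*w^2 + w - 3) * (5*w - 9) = -35*w^5 + 38*w^4 + 35*w^3 + 23*w^2 - 24*w + 27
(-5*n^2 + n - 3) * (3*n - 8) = -15*n^3 + 43*n^2 - 17*n + 24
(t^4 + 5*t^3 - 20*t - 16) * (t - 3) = t^5 + 2*t^4 - 15*t^3 - 20*t^2 + 44*t + 48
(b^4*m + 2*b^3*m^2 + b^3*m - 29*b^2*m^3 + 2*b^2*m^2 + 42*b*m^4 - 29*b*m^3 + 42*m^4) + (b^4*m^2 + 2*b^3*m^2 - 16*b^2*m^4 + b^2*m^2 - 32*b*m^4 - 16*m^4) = b^4*m^2 + b^4*m + 4*b^3*m^2 + b^3*m - 16*b^2*m^4 - 29*b^2*m^3 + 3*b^2*m^2 + 10*b*m^4 - 29*b*m^3 + 26*m^4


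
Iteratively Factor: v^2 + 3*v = (v + 3)*(v)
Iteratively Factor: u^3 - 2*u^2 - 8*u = (u)*(u^2 - 2*u - 8) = u*(u - 4)*(u + 2)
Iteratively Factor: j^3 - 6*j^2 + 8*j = (j - 4)*(j^2 - 2*j) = (j - 4)*(j - 2)*(j)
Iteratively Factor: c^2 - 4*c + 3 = (c - 3)*(c - 1)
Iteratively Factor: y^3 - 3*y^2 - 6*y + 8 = (y - 1)*(y^2 - 2*y - 8) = (y - 1)*(y + 2)*(y - 4)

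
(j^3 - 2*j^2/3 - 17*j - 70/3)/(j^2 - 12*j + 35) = (3*j^2 + 13*j + 14)/(3*(j - 7))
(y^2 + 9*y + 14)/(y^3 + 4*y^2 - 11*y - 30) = (y + 7)/(y^2 + 2*y - 15)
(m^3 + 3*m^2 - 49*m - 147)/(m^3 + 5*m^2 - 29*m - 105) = (m - 7)/(m - 5)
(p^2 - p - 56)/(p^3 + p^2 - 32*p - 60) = (p^2 - p - 56)/(p^3 + p^2 - 32*p - 60)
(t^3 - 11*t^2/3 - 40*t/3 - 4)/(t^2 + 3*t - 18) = (3*t^3 - 11*t^2 - 40*t - 12)/(3*(t^2 + 3*t - 18))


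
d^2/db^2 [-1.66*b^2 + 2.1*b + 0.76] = -3.32000000000000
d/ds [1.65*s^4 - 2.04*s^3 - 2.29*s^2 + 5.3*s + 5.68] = 6.6*s^3 - 6.12*s^2 - 4.58*s + 5.3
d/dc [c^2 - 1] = 2*c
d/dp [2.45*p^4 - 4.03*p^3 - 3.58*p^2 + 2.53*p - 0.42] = 9.8*p^3 - 12.09*p^2 - 7.16*p + 2.53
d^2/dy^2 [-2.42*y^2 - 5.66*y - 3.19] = -4.84000000000000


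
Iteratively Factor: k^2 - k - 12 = (k - 4)*(k + 3)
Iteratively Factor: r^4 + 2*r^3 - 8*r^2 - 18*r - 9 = (r + 1)*(r^3 + r^2 - 9*r - 9) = (r + 1)^2*(r^2 - 9) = (r + 1)^2*(r + 3)*(r - 3)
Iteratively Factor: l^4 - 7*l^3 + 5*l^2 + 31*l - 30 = (l + 2)*(l^3 - 9*l^2 + 23*l - 15) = (l - 3)*(l + 2)*(l^2 - 6*l + 5) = (l - 3)*(l - 1)*(l + 2)*(l - 5)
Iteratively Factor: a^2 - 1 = (a + 1)*(a - 1)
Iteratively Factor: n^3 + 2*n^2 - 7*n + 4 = (n + 4)*(n^2 - 2*n + 1) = (n - 1)*(n + 4)*(n - 1)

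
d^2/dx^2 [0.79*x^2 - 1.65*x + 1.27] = 1.58000000000000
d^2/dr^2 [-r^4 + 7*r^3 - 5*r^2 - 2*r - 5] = -12*r^2 + 42*r - 10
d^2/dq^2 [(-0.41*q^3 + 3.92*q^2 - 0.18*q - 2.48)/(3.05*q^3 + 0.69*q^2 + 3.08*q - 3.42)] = (1.4210854715202e-14*q^7 + 74.6572899999998*q^6 + 13.06254*q^5 - 551.38266*q^4 + 465.781712*q^3 - 87.982896*q^2 - 218.157984*q + 29.150528)/(28.372625*q^9 + 19.256175*q^8 + 90.311415*q^7 - 56.223981*q^6 + 48.015384*q^5 - 178.012818*q^4 + 92.631068*q^3 - 73.118916*q^2 + 108.074736*q - 40.001688)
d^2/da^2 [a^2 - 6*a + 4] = 2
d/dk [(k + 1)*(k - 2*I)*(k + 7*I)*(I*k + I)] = 4*I*k^3 + k^2*(-15 + 6*I) + k*(-20 + 30*I) - 5 + 28*I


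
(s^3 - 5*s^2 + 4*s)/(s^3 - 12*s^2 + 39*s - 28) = s/(s - 7)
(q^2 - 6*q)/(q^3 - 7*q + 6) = q*(q - 6)/(q^3 - 7*q + 6)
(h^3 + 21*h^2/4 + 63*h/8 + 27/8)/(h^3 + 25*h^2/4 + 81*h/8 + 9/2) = (h + 3)/(h + 4)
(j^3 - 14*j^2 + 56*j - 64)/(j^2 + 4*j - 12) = (j^2 - 12*j + 32)/(j + 6)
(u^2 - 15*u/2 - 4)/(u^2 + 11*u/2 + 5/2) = (u - 8)/(u + 5)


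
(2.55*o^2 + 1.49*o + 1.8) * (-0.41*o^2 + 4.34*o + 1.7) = -1.0455*o^4 + 10.4561*o^3 + 10.0636*o^2 + 10.345*o + 3.06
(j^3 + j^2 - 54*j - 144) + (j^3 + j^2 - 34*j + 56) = 2*j^3 + 2*j^2 - 88*j - 88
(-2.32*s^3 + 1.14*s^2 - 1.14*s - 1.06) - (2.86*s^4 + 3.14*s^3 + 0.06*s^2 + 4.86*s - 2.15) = -2.86*s^4 - 5.46*s^3 + 1.08*s^2 - 6.0*s + 1.09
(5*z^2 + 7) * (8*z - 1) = 40*z^3 - 5*z^2 + 56*z - 7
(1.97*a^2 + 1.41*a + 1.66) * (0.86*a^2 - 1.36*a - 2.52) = 1.6942*a^4 - 1.4666*a^3 - 5.4544*a^2 - 5.8108*a - 4.1832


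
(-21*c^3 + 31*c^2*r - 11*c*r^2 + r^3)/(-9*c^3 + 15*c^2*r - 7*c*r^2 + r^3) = (-7*c + r)/(-3*c + r)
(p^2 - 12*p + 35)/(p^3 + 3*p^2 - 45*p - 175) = (p - 5)/(p^2 + 10*p + 25)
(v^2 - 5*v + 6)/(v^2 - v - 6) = (v - 2)/(v + 2)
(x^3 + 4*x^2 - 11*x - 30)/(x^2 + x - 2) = (x^2 + 2*x - 15)/(x - 1)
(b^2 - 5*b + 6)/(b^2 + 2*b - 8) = (b - 3)/(b + 4)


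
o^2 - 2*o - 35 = (o - 7)*(o + 5)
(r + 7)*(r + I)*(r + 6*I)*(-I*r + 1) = -I*r^4 + 8*r^3 - 7*I*r^3 + 56*r^2 + 13*I*r^2 - 6*r + 91*I*r - 42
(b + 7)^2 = b^2 + 14*b + 49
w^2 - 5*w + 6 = (w - 3)*(w - 2)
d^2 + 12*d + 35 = (d + 5)*(d + 7)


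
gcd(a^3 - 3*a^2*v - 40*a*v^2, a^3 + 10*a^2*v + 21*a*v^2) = a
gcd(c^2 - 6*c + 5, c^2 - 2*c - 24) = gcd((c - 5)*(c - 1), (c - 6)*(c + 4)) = 1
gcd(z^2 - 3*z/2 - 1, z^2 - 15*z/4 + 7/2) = z - 2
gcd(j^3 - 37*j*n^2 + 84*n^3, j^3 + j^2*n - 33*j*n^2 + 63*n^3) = j^2 + 4*j*n - 21*n^2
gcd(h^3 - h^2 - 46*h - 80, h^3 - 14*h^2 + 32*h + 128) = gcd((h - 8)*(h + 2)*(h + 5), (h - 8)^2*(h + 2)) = h^2 - 6*h - 16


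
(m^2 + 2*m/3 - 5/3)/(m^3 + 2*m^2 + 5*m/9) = 3*(m - 1)/(m*(3*m + 1))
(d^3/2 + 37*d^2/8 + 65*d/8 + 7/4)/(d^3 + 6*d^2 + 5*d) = (4*d^3 + 37*d^2 + 65*d + 14)/(8*d*(d^2 + 6*d + 5))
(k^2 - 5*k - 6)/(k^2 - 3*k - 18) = (k + 1)/(k + 3)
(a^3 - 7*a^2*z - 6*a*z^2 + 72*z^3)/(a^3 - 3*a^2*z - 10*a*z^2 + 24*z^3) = (-a + 6*z)/(-a + 2*z)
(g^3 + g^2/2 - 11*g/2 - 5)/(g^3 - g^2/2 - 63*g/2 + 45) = (2*g^3 + g^2 - 11*g - 10)/(2*g^3 - g^2 - 63*g + 90)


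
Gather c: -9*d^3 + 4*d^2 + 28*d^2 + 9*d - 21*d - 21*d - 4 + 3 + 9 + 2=-9*d^3 + 32*d^2 - 33*d + 10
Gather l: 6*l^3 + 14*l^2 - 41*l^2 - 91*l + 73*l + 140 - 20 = 6*l^3 - 27*l^2 - 18*l + 120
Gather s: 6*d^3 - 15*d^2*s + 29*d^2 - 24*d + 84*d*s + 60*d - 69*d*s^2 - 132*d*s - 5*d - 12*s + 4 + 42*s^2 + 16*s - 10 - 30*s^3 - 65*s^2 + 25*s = 6*d^3 + 29*d^2 + 31*d - 30*s^3 + s^2*(-69*d - 23) + s*(-15*d^2 - 48*d + 29) - 6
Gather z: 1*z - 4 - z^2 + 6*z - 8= -z^2 + 7*z - 12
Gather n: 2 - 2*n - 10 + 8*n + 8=6*n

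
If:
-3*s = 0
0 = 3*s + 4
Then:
No Solution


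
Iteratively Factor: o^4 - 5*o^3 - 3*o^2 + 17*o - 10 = (o - 1)*(o^3 - 4*o^2 - 7*o + 10) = (o - 1)*(o + 2)*(o^2 - 6*o + 5) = (o - 1)^2*(o + 2)*(o - 5)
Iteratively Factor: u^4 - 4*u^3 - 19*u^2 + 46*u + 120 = (u - 4)*(u^3 - 19*u - 30) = (u - 4)*(u + 3)*(u^2 - 3*u - 10) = (u - 5)*(u - 4)*(u + 3)*(u + 2)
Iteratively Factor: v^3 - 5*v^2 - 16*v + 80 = (v - 4)*(v^2 - v - 20) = (v - 5)*(v - 4)*(v + 4)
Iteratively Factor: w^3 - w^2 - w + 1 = (w - 1)*(w^2 - 1) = (w - 1)^2*(w + 1)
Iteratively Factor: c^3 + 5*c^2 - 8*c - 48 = (c - 3)*(c^2 + 8*c + 16) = (c - 3)*(c + 4)*(c + 4)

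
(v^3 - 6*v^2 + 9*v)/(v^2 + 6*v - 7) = v*(v^2 - 6*v + 9)/(v^2 + 6*v - 7)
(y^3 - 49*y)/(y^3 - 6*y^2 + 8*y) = (y^2 - 49)/(y^2 - 6*y + 8)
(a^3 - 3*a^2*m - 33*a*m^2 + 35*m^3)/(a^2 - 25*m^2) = (a^2 - 8*a*m + 7*m^2)/(a - 5*m)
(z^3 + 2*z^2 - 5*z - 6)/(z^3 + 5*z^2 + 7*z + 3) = (z - 2)/(z + 1)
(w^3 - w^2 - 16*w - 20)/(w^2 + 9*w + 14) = (w^2 - 3*w - 10)/(w + 7)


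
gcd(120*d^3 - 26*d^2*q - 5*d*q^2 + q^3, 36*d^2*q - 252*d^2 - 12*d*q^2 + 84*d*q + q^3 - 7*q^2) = -6*d + q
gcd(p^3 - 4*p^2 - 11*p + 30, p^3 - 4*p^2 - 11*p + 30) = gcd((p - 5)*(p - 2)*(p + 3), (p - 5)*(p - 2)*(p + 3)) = p^3 - 4*p^2 - 11*p + 30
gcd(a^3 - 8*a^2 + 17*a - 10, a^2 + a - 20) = 1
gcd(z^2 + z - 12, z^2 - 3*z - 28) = z + 4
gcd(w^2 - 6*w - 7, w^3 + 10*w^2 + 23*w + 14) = w + 1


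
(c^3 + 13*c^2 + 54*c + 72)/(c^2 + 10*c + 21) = (c^2 + 10*c + 24)/(c + 7)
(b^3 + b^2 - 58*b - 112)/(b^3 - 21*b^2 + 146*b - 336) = (b^2 + 9*b + 14)/(b^2 - 13*b + 42)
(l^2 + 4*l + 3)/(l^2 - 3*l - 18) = (l + 1)/(l - 6)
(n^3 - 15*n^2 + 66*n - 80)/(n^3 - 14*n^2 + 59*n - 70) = (n - 8)/(n - 7)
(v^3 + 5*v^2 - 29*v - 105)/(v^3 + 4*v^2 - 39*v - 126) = (v - 5)/(v - 6)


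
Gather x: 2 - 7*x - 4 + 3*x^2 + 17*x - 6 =3*x^2 + 10*x - 8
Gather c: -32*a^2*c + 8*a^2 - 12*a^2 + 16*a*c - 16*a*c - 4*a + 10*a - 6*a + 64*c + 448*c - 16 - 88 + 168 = -4*a^2 + c*(512 - 32*a^2) + 64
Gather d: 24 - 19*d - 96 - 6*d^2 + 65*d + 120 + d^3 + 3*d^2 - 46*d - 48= d^3 - 3*d^2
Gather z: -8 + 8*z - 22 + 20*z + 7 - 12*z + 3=16*z - 20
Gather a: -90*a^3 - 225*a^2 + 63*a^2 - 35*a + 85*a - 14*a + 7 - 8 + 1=-90*a^3 - 162*a^2 + 36*a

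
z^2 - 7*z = z*(z - 7)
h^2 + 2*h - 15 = (h - 3)*(h + 5)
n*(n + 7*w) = n^2 + 7*n*w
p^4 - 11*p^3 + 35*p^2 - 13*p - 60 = (p - 5)*(p - 4)*(p - 3)*(p + 1)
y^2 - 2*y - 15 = (y - 5)*(y + 3)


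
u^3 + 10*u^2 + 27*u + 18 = (u + 1)*(u + 3)*(u + 6)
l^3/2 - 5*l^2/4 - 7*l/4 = l*(l/2 + 1/2)*(l - 7/2)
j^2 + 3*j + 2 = (j + 1)*(j + 2)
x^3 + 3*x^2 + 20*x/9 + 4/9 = (x + 1/3)*(x + 2/3)*(x + 2)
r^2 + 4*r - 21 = (r - 3)*(r + 7)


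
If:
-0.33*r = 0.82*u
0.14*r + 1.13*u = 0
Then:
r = 0.00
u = 0.00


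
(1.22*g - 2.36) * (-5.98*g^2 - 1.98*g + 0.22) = -7.2956*g^3 + 11.6972*g^2 + 4.9412*g - 0.5192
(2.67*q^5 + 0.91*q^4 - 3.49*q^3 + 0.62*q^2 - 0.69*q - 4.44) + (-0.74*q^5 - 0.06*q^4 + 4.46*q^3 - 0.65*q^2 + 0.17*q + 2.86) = 1.93*q^5 + 0.85*q^4 + 0.97*q^3 - 0.03*q^2 - 0.52*q - 1.58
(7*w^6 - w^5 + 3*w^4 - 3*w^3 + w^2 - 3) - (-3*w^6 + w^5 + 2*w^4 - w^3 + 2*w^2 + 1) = 10*w^6 - 2*w^5 + w^4 - 2*w^3 - w^2 - 4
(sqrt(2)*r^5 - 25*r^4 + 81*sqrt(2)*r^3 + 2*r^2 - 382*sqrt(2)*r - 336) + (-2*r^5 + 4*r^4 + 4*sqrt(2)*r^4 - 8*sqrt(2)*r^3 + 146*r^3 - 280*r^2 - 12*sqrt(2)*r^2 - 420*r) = -2*r^5 + sqrt(2)*r^5 - 21*r^4 + 4*sqrt(2)*r^4 + 73*sqrt(2)*r^3 + 146*r^3 - 278*r^2 - 12*sqrt(2)*r^2 - 382*sqrt(2)*r - 420*r - 336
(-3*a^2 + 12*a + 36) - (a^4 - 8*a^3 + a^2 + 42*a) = -a^4 + 8*a^3 - 4*a^2 - 30*a + 36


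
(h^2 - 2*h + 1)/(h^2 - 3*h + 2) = (h - 1)/(h - 2)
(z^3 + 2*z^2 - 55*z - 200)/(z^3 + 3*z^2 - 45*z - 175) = (z - 8)/(z - 7)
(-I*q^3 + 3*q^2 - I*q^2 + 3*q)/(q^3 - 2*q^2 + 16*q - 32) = q*(-I*q^2 + q*(3 - I) + 3)/(q^3 - 2*q^2 + 16*q - 32)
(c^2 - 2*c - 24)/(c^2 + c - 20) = (c^2 - 2*c - 24)/(c^2 + c - 20)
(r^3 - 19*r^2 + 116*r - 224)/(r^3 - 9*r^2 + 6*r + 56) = (r - 8)/(r + 2)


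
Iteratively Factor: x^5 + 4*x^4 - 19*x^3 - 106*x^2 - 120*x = (x + 4)*(x^4 - 19*x^2 - 30*x) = x*(x + 4)*(x^3 - 19*x - 30) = x*(x + 2)*(x + 4)*(x^2 - 2*x - 15) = x*(x + 2)*(x + 3)*(x + 4)*(x - 5)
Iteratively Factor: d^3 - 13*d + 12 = (d - 3)*(d^2 + 3*d - 4) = (d - 3)*(d - 1)*(d + 4)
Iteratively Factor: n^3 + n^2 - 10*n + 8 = (n - 1)*(n^2 + 2*n - 8) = (n - 2)*(n - 1)*(n + 4)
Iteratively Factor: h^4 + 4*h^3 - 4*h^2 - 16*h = (h - 2)*(h^3 + 6*h^2 + 8*h) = (h - 2)*(h + 2)*(h^2 + 4*h) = h*(h - 2)*(h + 2)*(h + 4)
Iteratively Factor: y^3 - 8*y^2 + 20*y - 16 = (y - 4)*(y^2 - 4*y + 4) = (y - 4)*(y - 2)*(y - 2)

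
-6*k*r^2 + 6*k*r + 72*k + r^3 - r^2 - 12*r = (-6*k + r)*(r - 4)*(r + 3)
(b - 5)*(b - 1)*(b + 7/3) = b^3 - 11*b^2/3 - 9*b + 35/3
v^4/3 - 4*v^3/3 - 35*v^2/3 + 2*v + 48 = (v/3 + 1)*(v - 8)*(v - 2)*(v + 3)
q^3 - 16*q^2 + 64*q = q*(q - 8)^2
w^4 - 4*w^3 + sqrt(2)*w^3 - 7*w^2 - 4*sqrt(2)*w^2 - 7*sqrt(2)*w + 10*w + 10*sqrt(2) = (w - 5)*(w - 1)*(w + 2)*(w + sqrt(2))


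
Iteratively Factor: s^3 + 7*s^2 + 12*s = (s + 4)*(s^2 + 3*s) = s*(s + 4)*(s + 3)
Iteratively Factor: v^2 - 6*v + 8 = (v - 2)*(v - 4)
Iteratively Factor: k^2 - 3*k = (k - 3)*(k)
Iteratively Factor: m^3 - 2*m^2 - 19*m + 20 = (m - 5)*(m^2 + 3*m - 4) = (m - 5)*(m - 1)*(m + 4)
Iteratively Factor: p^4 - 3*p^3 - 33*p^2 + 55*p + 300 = (p + 3)*(p^3 - 6*p^2 - 15*p + 100) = (p - 5)*(p + 3)*(p^2 - p - 20) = (p - 5)*(p + 3)*(p + 4)*(p - 5)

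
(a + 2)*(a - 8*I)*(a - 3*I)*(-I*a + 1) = -I*a^4 - 10*a^3 - 2*I*a^3 - 20*a^2 + 13*I*a^2 - 24*a + 26*I*a - 48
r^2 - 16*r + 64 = (r - 8)^2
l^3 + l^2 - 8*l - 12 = (l - 3)*(l + 2)^2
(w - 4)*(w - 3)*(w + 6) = w^3 - w^2 - 30*w + 72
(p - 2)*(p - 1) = p^2 - 3*p + 2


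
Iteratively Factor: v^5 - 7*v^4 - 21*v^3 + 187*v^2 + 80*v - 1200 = (v + 4)*(v^4 - 11*v^3 + 23*v^2 + 95*v - 300) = (v - 4)*(v + 4)*(v^3 - 7*v^2 - 5*v + 75) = (v - 4)*(v + 3)*(v + 4)*(v^2 - 10*v + 25) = (v - 5)*(v - 4)*(v + 3)*(v + 4)*(v - 5)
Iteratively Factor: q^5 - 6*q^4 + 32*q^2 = (q)*(q^4 - 6*q^3 + 32*q) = q*(q - 4)*(q^3 - 2*q^2 - 8*q) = q^2*(q - 4)*(q^2 - 2*q - 8) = q^2*(q - 4)^2*(q + 2)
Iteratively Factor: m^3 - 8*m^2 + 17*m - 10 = (m - 5)*(m^2 - 3*m + 2) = (m - 5)*(m - 2)*(m - 1)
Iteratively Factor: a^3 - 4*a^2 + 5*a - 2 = (a - 1)*(a^2 - 3*a + 2) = (a - 2)*(a - 1)*(a - 1)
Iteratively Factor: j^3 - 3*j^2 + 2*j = (j - 1)*(j^2 - 2*j) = j*(j - 1)*(j - 2)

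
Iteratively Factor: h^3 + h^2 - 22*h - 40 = (h - 5)*(h^2 + 6*h + 8) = (h - 5)*(h + 2)*(h + 4)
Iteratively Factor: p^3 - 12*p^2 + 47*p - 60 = (p - 4)*(p^2 - 8*p + 15) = (p - 5)*(p - 4)*(p - 3)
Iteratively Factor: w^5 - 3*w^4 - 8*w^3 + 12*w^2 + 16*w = (w - 4)*(w^4 + w^3 - 4*w^2 - 4*w) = (w - 4)*(w + 1)*(w^3 - 4*w) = w*(w - 4)*(w + 1)*(w^2 - 4) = w*(w - 4)*(w + 1)*(w + 2)*(w - 2)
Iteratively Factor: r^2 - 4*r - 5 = (r + 1)*(r - 5)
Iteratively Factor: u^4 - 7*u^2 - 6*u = (u - 3)*(u^3 + 3*u^2 + 2*u) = (u - 3)*(u + 2)*(u^2 + u) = u*(u - 3)*(u + 2)*(u + 1)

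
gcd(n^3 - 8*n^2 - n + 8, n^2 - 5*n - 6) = n + 1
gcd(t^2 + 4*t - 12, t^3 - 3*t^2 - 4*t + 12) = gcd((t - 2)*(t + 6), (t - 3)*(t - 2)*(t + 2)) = t - 2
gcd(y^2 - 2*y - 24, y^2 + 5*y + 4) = y + 4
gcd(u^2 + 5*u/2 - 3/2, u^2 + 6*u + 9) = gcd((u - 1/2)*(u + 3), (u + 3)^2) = u + 3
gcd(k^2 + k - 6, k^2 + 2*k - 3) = k + 3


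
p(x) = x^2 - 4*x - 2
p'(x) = 2*x - 4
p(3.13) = -4.72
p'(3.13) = 2.26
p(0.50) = -3.75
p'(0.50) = -3.00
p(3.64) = -3.31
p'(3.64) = 3.28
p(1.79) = -5.96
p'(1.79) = -0.42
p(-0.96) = 2.76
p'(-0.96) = -5.92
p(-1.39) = 5.49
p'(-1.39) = -6.78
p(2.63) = -5.60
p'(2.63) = 1.26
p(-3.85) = 28.22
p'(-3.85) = -11.70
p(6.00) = 10.00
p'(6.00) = 8.00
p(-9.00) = 115.00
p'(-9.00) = -22.00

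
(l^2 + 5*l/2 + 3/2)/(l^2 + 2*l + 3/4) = 2*(l + 1)/(2*l + 1)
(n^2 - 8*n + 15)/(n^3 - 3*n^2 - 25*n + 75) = 1/(n + 5)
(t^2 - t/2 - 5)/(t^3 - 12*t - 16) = (t - 5/2)/(t^2 - 2*t - 8)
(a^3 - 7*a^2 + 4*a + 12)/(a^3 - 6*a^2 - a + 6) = (a - 2)/(a - 1)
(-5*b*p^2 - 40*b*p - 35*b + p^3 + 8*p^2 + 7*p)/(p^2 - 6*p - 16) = (5*b*p^2 + 40*b*p + 35*b - p^3 - 8*p^2 - 7*p)/(-p^2 + 6*p + 16)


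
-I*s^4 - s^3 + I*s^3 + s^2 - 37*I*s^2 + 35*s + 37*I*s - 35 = (s - 7*I)*(s + I)*(s + 5*I)*(-I*s + I)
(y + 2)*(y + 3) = y^2 + 5*y + 6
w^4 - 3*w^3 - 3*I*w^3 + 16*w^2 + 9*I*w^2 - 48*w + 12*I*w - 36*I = (w - 3)*(w - 6*I)*(w + I)*(w + 2*I)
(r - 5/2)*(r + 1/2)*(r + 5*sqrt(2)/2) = r^3 - 2*r^2 + 5*sqrt(2)*r^2/2 - 5*sqrt(2)*r - 5*r/4 - 25*sqrt(2)/8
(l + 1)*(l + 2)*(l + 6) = l^3 + 9*l^2 + 20*l + 12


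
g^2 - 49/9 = (g - 7/3)*(g + 7/3)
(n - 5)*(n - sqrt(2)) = n^2 - 5*n - sqrt(2)*n + 5*sqrt(2)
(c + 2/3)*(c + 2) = c^2 + 8*c/3 + 4/3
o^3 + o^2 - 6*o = o*(o - 2)*(o + 3)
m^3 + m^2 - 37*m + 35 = (m - 5)*(m - 1)*(m + 7)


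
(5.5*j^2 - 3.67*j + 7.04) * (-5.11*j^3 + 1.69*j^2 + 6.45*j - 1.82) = -28.105*j^5 + 28.0487*j^4 - 6.7017*j^3 - 21.7839*j^2 + 52.0874*j - 12.8128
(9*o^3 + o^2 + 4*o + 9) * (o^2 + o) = 9*o^5 + 10*o^4 + 5*o^3 + 13*o^2 + 9*o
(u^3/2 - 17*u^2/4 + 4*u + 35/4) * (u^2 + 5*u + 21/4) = u^5/2 - 7*u^4/4 - 117*u^3/8 + 103*u^2/16 + 259*u/4 + 735/16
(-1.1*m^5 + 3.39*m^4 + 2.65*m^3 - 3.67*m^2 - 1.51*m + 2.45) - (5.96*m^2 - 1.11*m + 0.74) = -1.1*m^5 + 3.39*m^4 + 2.65*m^3 - 9.63*m^2 - 0.4*m + 1.71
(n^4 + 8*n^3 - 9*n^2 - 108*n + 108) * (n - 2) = n^5 + 6*n^4 - 25*n^3 - 90*n^2 + 324*n - 216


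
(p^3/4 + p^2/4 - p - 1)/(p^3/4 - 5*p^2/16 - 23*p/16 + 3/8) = 4*(p^2 - p - 2)/(4*p^2 - 13*p + 3)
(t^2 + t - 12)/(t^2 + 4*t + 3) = (t^2 + t - 12)/(t^2 + 4*t + 3)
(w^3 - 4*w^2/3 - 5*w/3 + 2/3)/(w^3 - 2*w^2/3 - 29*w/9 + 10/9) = 3*(w + 1)/(3*w + 5)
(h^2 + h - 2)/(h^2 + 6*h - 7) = (h + 2)/(h + 7)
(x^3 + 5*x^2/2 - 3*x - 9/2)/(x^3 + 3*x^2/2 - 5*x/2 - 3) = (x + 3)/(x + 2)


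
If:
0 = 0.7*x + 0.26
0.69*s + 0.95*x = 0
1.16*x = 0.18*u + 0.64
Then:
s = 0.51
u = -5.95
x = -0.37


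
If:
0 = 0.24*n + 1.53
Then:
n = -6.38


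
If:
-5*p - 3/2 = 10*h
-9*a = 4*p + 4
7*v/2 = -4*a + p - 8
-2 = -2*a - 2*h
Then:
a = 26/85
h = 59/85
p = -287/170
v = -53/17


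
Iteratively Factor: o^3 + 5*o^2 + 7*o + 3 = (o + 3)*(o^2 + 2*o + 1) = (o + 1)*(o + 3)*(o + 1)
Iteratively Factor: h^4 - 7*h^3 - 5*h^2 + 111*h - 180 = (h - 5)*(h^3 - 2*h^2 - 15*h + 36) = (h - 5)*(h - 3)*(h^2 + h - 12) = (h - 5)*(h - 3)^2*(h + 4)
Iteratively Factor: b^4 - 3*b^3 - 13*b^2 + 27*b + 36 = (b + 3)*(b^3 - 6*b^2 + 5*b + 12) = (b - 4)*(b + 3)*(b^2 - 2*b - 3) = (b - 4)*(b + 1)*(b + 3)*(b - 3)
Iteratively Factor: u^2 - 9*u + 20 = (u - 4)*(u - 5)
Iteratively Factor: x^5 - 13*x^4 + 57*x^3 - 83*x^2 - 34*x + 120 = (x - 2)*(x^4 - 11*x^3 + 35*x^2 - 13*x - 60) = (x - 5)*(x - 2)*(x^3 - 6*x^2 + 5*x + 12) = (x - 5)*(x - 3)*(x - 2)*(x^2 - 3*x - 4) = (x - 5)*(x - 3)*(x - 2)*(x + 1)*(x - 4)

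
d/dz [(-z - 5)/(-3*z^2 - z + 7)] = (3*z^2 + z - (z + 5)*(6*z + 1) - 7)/(3*z^2 + z - 7)^2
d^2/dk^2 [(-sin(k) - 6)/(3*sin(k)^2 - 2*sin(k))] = 3*(3*sin(k)^2 + 74*sin(k) - 42 - 100/sin(k) + 72/sin(k)^2 - 16/sin(k)^3)/(3*sin(k) - 2)^3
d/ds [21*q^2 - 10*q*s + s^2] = -10*q + 2*s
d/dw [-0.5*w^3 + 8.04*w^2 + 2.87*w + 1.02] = -1.5*w^2 + 16.08*w + 2.87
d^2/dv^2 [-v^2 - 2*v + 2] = -2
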